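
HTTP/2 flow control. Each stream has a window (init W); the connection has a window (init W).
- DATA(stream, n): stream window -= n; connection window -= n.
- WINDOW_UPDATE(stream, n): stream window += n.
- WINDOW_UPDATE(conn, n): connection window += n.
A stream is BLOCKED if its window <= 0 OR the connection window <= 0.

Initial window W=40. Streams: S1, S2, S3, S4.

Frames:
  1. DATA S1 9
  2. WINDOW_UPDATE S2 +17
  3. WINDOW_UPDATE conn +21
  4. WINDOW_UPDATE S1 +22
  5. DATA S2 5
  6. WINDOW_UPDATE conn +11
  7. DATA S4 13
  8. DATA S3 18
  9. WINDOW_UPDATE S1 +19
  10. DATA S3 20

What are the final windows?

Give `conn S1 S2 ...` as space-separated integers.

Answer: 7 72 52 2 27

Derivation:
Op 1: conn=31 S1=31 S2=40 S3=40 S4=40 blocked=[]
Op 2: conn=31 S1=31 S2=57 S3=40 S4=40 blocked=[]
Op 3: conn=52 S1=31 S2=57 S3=40 S4=40 blocked=[]
Op 4: conn=52 S1=53 S2=57 S3=40 S4=40 blocked=[]
Op 5: conn=47 S1=53 S2=52 S3=40 S4=40 blocked=[]
Op 6: conn=58 S1=53 S2=52 S3=40 S4=40 blocked=[]
Op 7: conn=45 S1=53 S2=52 S3=40 S4=27 blocked=[]
Op 8: conn=27 S1=53 S2=52 S3=22 S4=27 blocked=[]
Op 9: conn=27 S1=72 S2=52 S3=22 S4=27 blocked=[]
Op 10: conn=7 S1=72 S2=52 S3=2 S4=27 blocked=[]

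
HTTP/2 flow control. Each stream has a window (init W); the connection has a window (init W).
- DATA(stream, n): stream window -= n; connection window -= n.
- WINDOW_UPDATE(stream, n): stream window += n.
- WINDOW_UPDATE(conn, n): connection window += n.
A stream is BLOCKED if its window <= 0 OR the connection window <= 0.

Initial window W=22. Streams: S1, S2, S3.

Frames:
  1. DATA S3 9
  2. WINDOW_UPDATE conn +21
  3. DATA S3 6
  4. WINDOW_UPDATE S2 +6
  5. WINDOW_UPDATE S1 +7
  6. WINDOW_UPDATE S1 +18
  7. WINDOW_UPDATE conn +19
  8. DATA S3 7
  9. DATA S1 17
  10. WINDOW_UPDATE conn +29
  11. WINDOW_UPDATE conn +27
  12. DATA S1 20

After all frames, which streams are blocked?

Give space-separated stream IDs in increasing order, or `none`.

Op 1: conn=13 S1=22 S2=22 S3=13 blocked=[]
Op 2: conn=34 S1=22 S2=22 S3=13 blocked=[]
Op 3: conn=28 S1=22 S2=22 S3=7 blocked=[]
Op 4: conn=28 S1=22 S2=28 S3=7 blocked=[]
Op 5: conn=28 S1=29 S2=28 S3=7 blocked=[]
Op 6: conn=28 S1=47 S2=28 S3=7 blocked=[]
Op 7: conn=47 S1=47 S2=28 S3=7 blocked=[]
Op 8: conn=40 S1=47 S2=28 S3=0 blocked=[3]
Op 9: conn=23 S1=30 S2=28 S3=0 blocked=[3]
Op 10: conn=52 S1=30 S2=28 S3=0 blocked=[3]
Op 11: conn=79 S1=30 S2=28 S3=0 blocked=[3]
Op 12: conn=59 S1=10 S2=28 S3=0 blocked=[3]

Answer: S3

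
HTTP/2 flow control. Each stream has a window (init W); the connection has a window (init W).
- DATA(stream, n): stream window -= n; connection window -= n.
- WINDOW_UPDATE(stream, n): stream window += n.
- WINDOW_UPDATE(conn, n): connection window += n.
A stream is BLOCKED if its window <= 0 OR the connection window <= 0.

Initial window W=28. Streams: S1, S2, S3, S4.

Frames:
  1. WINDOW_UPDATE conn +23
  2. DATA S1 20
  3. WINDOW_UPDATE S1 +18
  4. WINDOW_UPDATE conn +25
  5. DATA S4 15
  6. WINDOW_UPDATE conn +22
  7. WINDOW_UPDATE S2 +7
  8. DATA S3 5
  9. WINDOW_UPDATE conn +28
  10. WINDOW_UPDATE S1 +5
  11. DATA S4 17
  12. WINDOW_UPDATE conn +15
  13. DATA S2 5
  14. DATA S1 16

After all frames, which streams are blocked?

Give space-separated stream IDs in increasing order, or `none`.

Answer: S4

Derivation:
Op 1: conn=51 S1=28 S2=28 S3=28 S4=28 blocked=[]
Op 2: conn=31 S1=8 S2=28 S3=28 S4=28 blocked=[]
Op 3: conn=31 S1=26 S2=28 S3=28 S4=28 blocked=[]
Op 4: conn=56 S1=26 S2=28 S3=28 S4=28 blocked=[]
Op 5: conn=41 S1=26 S2=28 S3=28 S4=13 blocked=[]
Op 6: conn=63 S1=26 S2=28 S3=28 S4=13 blocked=[]
Op 7: conn=63 S1=26 S2=35 S3=28 S4=13 blocked=[]
Op 8: conn=58 S1=26 S2=35 S3=23 S4=13 blocked=[]
Op 9: conn=86 S1=26 S2=35 S3=23 S4=13 blocked=[]
Op 10: conn=86 S1=31 S2=35 S3=23 S4=13 blocked=[]
Op 11: conn=69 S1=31 S2=35 S3=23 S4=-4 blocked=[4]
Op 12: conn=84 S1=31 S2=35 S3=23 S4=-4 blocked=[4]
Op 13: conn=79 S1=31 S2=30 S3=23 S4=-4 blocked=[4]
Op 14: conn=63 S1=15 S2=30 S3=23 S4=-4 blocked=[4]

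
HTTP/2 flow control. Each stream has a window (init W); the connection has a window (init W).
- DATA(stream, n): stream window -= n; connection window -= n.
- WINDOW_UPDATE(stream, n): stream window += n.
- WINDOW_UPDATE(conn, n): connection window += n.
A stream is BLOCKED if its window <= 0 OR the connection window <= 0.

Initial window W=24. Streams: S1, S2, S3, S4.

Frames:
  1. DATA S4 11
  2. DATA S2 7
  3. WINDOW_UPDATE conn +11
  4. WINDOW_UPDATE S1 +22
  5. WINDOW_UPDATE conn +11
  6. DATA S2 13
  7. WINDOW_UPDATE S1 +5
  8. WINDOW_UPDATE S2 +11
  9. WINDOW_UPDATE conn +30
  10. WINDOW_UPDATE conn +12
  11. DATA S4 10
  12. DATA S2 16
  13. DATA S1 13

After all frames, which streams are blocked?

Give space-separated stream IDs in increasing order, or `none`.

Answer: S2

Derivation:
Op 1: conn=13 S1=24 S2=24 S3=24 S4=13 blocked=[]
Op 2: conn=6 S1=24 S2=17 S3=24 S4=13 blocked=[]
Op 3: conn=17 S1=24 S2=17 S3=24 S4=13 blocked=[]
Op 4: conn=17 S1=46 S2=17 S3=24 S4=13 blocked=[]
Op 5: conn=28 S1=46 S2=17 S3=24 S4=13 blocked=[]
Op 6: conn=15 S1=46 S2=4 S3=24 S4=13 blocked=[]
Op 7: conn=15 S1=51 S2=4 S3=24 S4=13 blocked=[]
Op 8: conn=15 S1=51 S2=15 S3=24 S4=13 blocked=[]
Op 9: conn=45 S1=51 S2=15 S3=24 S4=13 blocked=[]
Op 10: conn=57 S1=51 S2=15 S3=24 S4=13 blocked=[]
Op 11: conn=47 S1=51 S2=15 S3=24 S4=3 blocked=[]
Op 12: conn=31 S1=51 S2=-1 S3=24 S4=3 blocked=[2]
Op 13: conn=18 S1=38 S2=-1 S3=24 S4=3 blocked=[2]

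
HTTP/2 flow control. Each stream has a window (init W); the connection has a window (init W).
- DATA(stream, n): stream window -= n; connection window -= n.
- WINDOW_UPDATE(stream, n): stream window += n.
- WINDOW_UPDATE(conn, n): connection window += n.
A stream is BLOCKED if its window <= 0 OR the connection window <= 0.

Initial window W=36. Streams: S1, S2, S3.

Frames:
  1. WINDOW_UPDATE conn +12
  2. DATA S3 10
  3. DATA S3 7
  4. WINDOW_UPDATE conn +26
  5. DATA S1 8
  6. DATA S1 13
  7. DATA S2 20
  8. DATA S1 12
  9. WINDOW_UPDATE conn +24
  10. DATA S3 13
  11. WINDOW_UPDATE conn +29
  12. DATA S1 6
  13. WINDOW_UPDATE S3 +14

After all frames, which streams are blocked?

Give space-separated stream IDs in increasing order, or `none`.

Answer: S1

Derivation:
Op 1: conn=48 S1=36 S2=36 S3=36 blocked=[]
Op 2: conn=38 S1=36 S2=36 S3=26 blocked=[]
Op 3: conn=31 S1=36 S2=36 S3=19 blocked=[]
Op 4: conn=57 S1=36 S2=36 S3=19 blocked=[]
Op 5: conn=49 S1=28 S2=36 S3=19 blocked=[]
Op 6: conn=36 S1=15 S2=36 S3=19 blocked=[]
Op 7: conn=16 S1=15 S2=16 S3=19 blocked=[]
Op 8: conn=4 S1=3 S2=16 S3=19 blocked=[]
Op 9: conn=28 S1=3 S2=16 S3=19 blocked=[]
Op 10: conn=15 S1=3 S2=16 S3=6 blocked=[]
Op 11: conn=44 S1=3 S2=16 S3=6 blocked=[]
Op 12: conn=38 S1=-3 S2=16 S3=6 blocked=[1]
Op 13: conn=38 S1=-3 S2=16 S3=20 blocked=[1]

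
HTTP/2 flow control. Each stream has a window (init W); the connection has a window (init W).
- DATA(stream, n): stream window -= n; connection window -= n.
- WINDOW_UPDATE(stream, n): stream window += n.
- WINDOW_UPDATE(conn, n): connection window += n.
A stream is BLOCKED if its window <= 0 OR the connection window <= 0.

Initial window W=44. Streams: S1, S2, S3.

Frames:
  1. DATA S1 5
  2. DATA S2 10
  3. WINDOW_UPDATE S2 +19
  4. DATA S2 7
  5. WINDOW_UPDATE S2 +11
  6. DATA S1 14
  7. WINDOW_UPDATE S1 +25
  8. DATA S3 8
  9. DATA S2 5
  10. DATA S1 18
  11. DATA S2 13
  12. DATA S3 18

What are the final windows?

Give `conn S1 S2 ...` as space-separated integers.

Op 1: conn=39 S1=39 S2=44 S3=44 blocked=[]
Op 2: conn=29 S1=39 S2=34 S3=44 blocked=[]
Op 3: conn=29 S1=39 S2=53 S3=44 blocked=[]
Op 4: conn=22 S1=39 S2=46 S3=44 blocked=[]
Op 5: conn=22 S1=39 S2=57 S3=44 blocked=[]
Op 6: conn=8 S1=25 S2=57 S3=44 blocked=[]
Op 7: conn=8 S1=50 S2=57 S3=44 blocked=[]
Op 8: conn=0 S1=50 S2=57 S3=36 blocked=[1, 2, 3]
Op 9: conn=-5 S1=50 S2=52 S3=36 blocked=[1, 2, 3]
Op 10: conn=-23 S1=32 S2=52 S3=36 blocked=[1, 2, 3]
Op 11: conn=-36 S1=32 S2=39 S3=36 blocked=[1, 2, 3]
Op 12: conn=-54 S1=32 S2=39 S3=18 blocked=[1, 2, 3]

Answer: -54 32 39 18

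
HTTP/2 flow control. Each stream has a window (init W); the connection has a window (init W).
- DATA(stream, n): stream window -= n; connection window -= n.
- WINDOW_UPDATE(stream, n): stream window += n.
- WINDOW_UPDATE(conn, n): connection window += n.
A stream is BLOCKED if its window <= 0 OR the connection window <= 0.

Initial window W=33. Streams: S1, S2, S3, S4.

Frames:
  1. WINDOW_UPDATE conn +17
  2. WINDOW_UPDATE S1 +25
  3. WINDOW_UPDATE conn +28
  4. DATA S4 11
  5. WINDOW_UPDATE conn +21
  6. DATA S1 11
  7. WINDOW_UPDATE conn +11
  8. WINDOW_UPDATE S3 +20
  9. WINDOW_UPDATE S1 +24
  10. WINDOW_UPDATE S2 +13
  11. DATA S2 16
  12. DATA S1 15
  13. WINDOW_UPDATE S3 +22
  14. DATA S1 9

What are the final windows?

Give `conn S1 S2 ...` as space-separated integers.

Op 1: conn=50 S1=33 S2=33 S3=33 S4=33 blocked=[]
Op 2: conn=50 S1=58 S2=33 S3=33 S4=33 blocked=[]
Op 3: conn=78 S1=58 S2=33 S3=33 S4=33 blocked=[]
Op 4: conn=67 S1=58 S2=33 S3=33 S4=22 blocked=[]
Op 5: conn=88 S1=58 S2=33 S3=33 S4=22 blocked=[]
Op 6: conn=77 S1=47 S2=33 S3=33 S4=22 blocked=[]
Op 7: conn=88 S1=47 S2=33 S3=33 S4=22 blocked=[]
Op 8: conn=88 S1=47 S2=33 S3=53 S4=22 blocked=[]
Op 9: conn=88 S1=71 S2=33 S3=53 S4=22 blocked=[]
Op 10: conn=88 S1=71 S2=46 S3=53 S4=22 blocked=[]
Op 11: conn=72 S1=71 S2=30 S3=53 S4=22 blocked=[]
Op 12: conn=57 S1=56 S2=30 S3=53 S4=22 blocked=[]
Op 13: conn=57 S1=56 S2=30 S3=75 S4=22 blocked=[]
Op 14: conn=48 S1=47 S2=30 S3=75 S4=22 blocked=[]

Answer: 48 47 30 75 22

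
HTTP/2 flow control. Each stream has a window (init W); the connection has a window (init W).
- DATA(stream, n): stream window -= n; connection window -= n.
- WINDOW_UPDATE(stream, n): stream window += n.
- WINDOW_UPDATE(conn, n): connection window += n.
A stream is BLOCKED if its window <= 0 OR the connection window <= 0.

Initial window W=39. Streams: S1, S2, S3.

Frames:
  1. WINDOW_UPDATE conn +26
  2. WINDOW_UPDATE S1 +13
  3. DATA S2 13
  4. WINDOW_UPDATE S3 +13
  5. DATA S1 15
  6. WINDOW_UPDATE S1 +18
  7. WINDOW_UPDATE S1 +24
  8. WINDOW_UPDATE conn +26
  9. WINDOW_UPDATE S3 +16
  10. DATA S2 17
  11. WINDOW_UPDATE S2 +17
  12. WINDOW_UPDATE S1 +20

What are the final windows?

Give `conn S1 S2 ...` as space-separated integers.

Answer: 46 99 26 68

Derivation:
Op 1: conn=65 S1=39 S2=39 S3=39 blocked=[]
Op 2: conn=65 S1=52 S2=39 S3=39 blocked=[]
Op 3: conn=52 S1=52 S2=26 S3=39 blocked=[]
Op 4: conn=52 S1=52 S2=26 S3=52 blocked=[]
Op 5: conn=37 S1=37 S2=26 S3=52 blocked=[]
Op 6: conn=37 S1=55 S2=26 S3=52 blocked=[]
Op 7: conn=37 S1=79 S2=26 S3=52 blocked=[]
Op 8: conn=63 S1=79 S2=26 S3=52 blocked=[]
Op 9: conn=63 S1=79 S2=26 S3=68 blocked=[]
Op 10: conn=46 S1=79 S2=9 S3=68 blocked=[]
Op 11: conn=46 S1=79 S2=26 S3=68 blocked=[]
Op 12: conn=46 S1=99 S2=26 S3=68 blocked=[]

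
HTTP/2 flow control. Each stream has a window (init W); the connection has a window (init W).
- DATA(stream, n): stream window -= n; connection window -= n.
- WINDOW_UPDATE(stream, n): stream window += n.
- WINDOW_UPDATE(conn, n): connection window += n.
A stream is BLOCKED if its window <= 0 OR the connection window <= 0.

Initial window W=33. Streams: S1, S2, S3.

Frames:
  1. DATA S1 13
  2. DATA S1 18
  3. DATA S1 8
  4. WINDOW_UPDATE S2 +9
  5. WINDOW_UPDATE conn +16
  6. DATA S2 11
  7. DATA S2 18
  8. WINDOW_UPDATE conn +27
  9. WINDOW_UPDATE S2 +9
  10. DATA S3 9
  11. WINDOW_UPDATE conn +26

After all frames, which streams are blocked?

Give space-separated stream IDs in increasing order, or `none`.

Answer: S1

Derivation:
Op 1: conn=20 S1=20 S2=33 S3=33 blocked=[]
Op 2: conn=2 S1=2 S2=33 S3=33 blocked=[]
Op 3: conn=-6 S1=-6 S2=33 S3=33 blocked=[1, 2, 3]
Op 4: conn=-6 S1=-6 S2=42 S3=33 blocked=[1, 2, 3]
Op 5: conn=10 S1=-6 S2=42 S3=33 blocked=[1]
Op 6: conn=-1 S1=-6 S2=31 S3=33 blocked=[1, 2, 3]
Op 7: conn=-19 S1=-6 S2=13 S3=33 blocked=[1, 2, 3]
Op 8: conn=8 S1=-6 S2=13 S3=33 blocked=[1]
Op 9: conn=8 S1=-6 S2=22 S3=33 blocked=[1]
Op 10: conn=-1 S1=-6 S2=22 S3=24 blocked=[1, 2, 3]
Op 11: conn=25 S1=-6 S2=22 S3=24 blocked=[1]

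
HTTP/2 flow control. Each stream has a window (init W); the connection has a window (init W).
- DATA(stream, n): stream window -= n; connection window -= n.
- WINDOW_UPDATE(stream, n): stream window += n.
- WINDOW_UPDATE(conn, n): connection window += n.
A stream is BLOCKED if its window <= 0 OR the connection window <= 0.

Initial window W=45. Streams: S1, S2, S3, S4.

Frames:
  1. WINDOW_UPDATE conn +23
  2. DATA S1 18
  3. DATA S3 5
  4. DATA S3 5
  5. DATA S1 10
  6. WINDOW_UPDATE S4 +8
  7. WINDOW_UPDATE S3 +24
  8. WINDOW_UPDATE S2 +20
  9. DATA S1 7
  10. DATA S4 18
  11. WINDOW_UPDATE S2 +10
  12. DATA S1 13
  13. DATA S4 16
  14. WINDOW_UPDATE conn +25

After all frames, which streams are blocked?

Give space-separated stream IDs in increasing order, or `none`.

Answer: S1

Derivation:
Op 1: conn=68 S1=45 S2=45 S3=45 S4=45 blocked=[]
Op 2: conn=50 S1=27 S2=45 S3=45 S4=45 blocked=[]
Op 3: conn=45 S1=27 S2=45 S3=40 S4=45 blocked=[]
Op 4: conn=40 S1=27 S2=45 S3=35 S4=45 blocked=[]
Op 5: conn=30 S1=17 S2=45 S3=35 S4=45 blocked=[]
Op 6: conn=30 S1=17 S2=45 S3=35 S4=53 blocked=[]
Op 7: conn=30 S1=17 S2=45 S3=59 S4=53 blocked=[]
Op 8: conn=30 S1=17 S2=65 S3=59 S4=53 blocked=[]
Op 9: conn=23 S1=10 S2=65 S3=59 S4=53 blocked=[]
Op 10: conn=5 S1=10 S2=65 S3=59 S4=35 blocked=[]
Op 11: conn=5 S1=10 S2=75 S3=59 S4=35 blocked=[]
Op 12: conn=-8 S1=-3 S2=75 S3=59 S4=35 blocked=[1, 2, 3, 4]
Op 13: conn=-24 S1=-3 S2=75 S3=59 S4=19 blocked=[1, 2, 3, 4]
Op 14: conn=1 S1=-3 S2=75 S3=59 S4=19 blocked=[1]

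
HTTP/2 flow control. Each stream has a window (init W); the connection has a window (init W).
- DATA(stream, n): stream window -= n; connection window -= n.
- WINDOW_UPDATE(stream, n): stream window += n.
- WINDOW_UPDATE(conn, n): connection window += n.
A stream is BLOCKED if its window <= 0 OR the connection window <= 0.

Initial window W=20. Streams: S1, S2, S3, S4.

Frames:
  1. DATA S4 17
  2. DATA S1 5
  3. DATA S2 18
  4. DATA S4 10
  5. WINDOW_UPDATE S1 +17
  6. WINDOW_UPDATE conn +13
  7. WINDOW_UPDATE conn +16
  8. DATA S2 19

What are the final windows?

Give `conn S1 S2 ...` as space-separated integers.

Op 1: conn=3 S1=20 S2=20 S3=20 S4=3 blocked=[]
Op 2: conn=-2 S1=15 S2=20 S3=20 S4=3 blocked=[1, 2, 3, 4]
Op 3: conn=-20 S1=15 S2=2 S3=20 S4=3 blocked=[1, 2, 3, 4]
Op 4: conn=-30 S1=15 S2=2 S3=20 S4=-7 blocked=[1, 2, 3, 4]
Op 5: conn=-30 S1=32 S2=2 S3=20 S4=-7 blocked=[1, 2, 3, 4]
Op 6: conn=-17 S1=32 S2=2 S3=20 S4=-7 blocked=[1, 2, 3, 4]
Op 7: conn=-1 S1=32 S2=2 S3=20 S4=-7 blocked=[1, 2, 3, 4]
Op 8: conn=-20 S1=32 S2=-17 S3=20 S4=-7 blocked=[1, 2, 3, 4]

Answer: -20 32 -17 20 -7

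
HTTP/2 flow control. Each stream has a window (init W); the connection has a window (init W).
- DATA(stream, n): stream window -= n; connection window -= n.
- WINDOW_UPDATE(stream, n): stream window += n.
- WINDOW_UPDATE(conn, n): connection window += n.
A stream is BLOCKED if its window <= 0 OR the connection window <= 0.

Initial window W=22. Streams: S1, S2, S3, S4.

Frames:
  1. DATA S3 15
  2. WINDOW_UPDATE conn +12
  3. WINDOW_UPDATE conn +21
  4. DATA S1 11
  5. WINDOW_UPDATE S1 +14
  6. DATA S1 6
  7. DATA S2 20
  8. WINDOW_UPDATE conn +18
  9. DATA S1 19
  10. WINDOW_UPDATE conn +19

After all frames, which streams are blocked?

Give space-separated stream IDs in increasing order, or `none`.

Answer: S1

Derivation:
Op 1: conn=7 S1=22 S2=22 S3=7 S4=22 blocked=[]
Op 2: conn=19 S1=22 S2=22 S3=7 S4=22 blocked=[]
Op 3: conn=40 S1=22 S2=22 S3=7 S4=22 blocked=[]
Op 4: conn=29 S1=11 S2=22 S3=7 S4=22 blocked=[]
Op 5: conn=29 S1=25 S2=22 S3=7 S4=22 blocked=[]
Op 6: conn=23 S1=19 S2=22 S3=7 S4=22 blocked=[]
Op 7: conn=3 S1=19 S2=2 S3=7 S4=22 blocked=[]
Op 8: conn=21 S1=19 S2=2 S3=7 S4=22 blocked=[]
Op 9: conn=2 S1=0 S2=2 S3=7 S4=22 blocked=[1]
Op 10: conn=21 S1=0 S2=2 S3=7 S4=22 blocked=[1]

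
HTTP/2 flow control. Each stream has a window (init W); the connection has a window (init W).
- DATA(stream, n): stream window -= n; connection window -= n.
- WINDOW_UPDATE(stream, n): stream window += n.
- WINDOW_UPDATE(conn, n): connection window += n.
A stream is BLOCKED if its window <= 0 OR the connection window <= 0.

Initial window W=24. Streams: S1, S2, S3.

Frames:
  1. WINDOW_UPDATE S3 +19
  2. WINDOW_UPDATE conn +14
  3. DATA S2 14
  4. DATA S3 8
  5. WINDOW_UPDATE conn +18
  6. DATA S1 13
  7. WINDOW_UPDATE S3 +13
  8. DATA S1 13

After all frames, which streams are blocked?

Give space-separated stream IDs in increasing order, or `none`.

Answer: S1

Derivation:
Op 1: conn=24 S1=24 S2=24 S3=43 blocked=[]
Op 2: conn=38 S1=24 S2=24 S3=43 blocked=[]
Op 3: conn=24 S1=24 S2=10 S3=43 blocked=[]
Op 4: conn=16 S1=24 S2=10 S3=35 blocked=[]
Op 5: conn=34 S1=24 S2=10 S3=35 blocked=[]
Op 6: conn=21 S1=11 S2=10 S3=35 blocked=[]
Op 7: conn=21 S1=11 S2=10 S3=48 blocked=[]
Op 8: conn=8 S1=-2 S2=10 S3=48 blocked=[1]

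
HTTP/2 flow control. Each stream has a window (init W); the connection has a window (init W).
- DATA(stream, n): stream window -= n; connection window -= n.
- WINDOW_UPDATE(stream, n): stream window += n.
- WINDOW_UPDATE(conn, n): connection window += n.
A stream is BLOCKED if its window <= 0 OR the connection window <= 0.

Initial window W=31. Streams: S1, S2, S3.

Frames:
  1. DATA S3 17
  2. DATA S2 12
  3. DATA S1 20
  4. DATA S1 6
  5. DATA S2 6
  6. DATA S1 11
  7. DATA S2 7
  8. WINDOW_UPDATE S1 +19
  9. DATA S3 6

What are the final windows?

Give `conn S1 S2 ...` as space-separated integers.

Answer: -54 13 6 8

Derivation:
Op 1: conn=14 S1=31 S2=31 S3=14 blocked=[]
Op 2: conn=2 S1=31 S2=19 S3=14 blocked=[]
Op 3: conn=-18 S1=11 S2=19 S3=14 blocked=[1, 2, 3]
Op 4: conn=-24 S1=5 S2=19 S3=14 blocked=[1, 2, 3]
Op 5: conn=-30 S1=5 S2=13 S3=14 blocked=[1, 2, 3]
Op 6: conn=-41 S1=-6 S2=13 S3=14 blocked=[1, 2, 3]
Op 7: conn=-48 S1=-6 S2=6 S3=14 blocked=[1, 2, 3]
Op 8: conn=-48 S1=13 S2=6 S3=14 blocked=[1, 2, 3]
Op 9: conn=-54 S1=13 S2=6 S3=8 blocked=[1, 2, 3]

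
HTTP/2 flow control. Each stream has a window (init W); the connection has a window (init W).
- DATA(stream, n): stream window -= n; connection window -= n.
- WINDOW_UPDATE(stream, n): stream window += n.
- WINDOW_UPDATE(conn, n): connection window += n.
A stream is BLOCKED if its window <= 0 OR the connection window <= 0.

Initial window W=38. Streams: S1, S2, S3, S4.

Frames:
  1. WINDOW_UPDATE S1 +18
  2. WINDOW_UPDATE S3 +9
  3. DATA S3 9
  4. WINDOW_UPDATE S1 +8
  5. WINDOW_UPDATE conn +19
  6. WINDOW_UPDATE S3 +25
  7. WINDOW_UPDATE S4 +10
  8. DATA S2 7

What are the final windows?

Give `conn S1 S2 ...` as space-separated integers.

Op 1: conn=38 S1=56 S2=38 S3=38 S4=38 blocked=[]
Op 2: conn=38 S1=56 S2=38 S3=47 S4=38 blocked=[]
Op 3: conn=29 S1=56 S2=38 S3=38 S4=38 blocked=[]
Op 4: conn=29 S1=64 S2=38 S3=38 S4=38 blocked=[]
Op 5: conn=48 S1=64 S2=38 S3=38 S4=38 blocked=[]
Op 6: conn=48 S1=64 S2=38 S3=63 S4=38 blocked=[]
Op 7: conn=48 S1=64 S2=38 S3=63 S4=48 blocked=[]
Op 8: conn=41 S1=64 S2=31 S3=63 S4=48 blocked=[]

Answer: 41 64 31 63 48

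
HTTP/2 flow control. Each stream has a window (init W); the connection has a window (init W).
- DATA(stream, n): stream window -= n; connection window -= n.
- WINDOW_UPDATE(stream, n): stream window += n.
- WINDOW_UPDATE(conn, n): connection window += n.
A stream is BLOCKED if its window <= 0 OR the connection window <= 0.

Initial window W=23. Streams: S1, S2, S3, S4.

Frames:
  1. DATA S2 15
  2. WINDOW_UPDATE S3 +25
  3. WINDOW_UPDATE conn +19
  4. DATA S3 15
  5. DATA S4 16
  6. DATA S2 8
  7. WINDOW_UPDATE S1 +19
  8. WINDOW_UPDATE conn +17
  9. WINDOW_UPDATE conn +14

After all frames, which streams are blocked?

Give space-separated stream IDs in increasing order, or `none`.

Answer: S2

Derivation:
Op 1: conn=8 S1=23 S2=8 S3=23 S4=23 blocked=[]
Op 2: conn=8 S1=23 S2=8 S3=48 S4=23 blocked=[]
Op 3: conn=27 S1=23 S2=8 S3=48 S4=23 blocked=[]
Op 4: conn=12 S1=23 S2=8 S3=33 S4=23 blocked=[]
Op 5: conn=-4 S1=23 S2=8 S3=33 S4=7 blocked=[1, 2, 3, 4]
Op 6: conn=-12 S1=23 S2=0 S3=33 S4=7 blocked=[1, 2, 3, 4]
Op 7: conn=-12 S1=42 S2=0 S3=33 S4=7 blocked=[1, 2, 3, 4]
Op 8: conn=5 S1=42 S2=0 S3=33 S4=7 blocked=[2]
Op 9: conn=19 S1=42 S2=0 S3=33 S4=7 blocked=[2]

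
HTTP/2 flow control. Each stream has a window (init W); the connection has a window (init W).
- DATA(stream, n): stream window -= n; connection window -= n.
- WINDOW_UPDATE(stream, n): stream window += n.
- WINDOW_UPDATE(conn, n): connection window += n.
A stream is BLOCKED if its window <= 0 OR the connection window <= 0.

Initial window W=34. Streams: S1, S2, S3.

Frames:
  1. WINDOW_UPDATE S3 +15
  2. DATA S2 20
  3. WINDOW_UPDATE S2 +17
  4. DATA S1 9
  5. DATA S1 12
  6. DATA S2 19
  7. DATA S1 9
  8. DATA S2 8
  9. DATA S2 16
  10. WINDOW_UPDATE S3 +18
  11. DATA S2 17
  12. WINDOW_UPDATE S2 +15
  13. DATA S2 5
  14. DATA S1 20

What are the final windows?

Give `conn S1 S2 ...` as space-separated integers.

Op 1: conn=34 S1=34 S2=34 S3=49 blocked=[]
Op 2: conn=14 S1=34 S2=14 S3=49 blocked=[]
Op 3: conn=14 S1=34 S2=31 S3=49 blocked=[]
Op 4: conn=5 S1=25 S2=31 S3=49 blocked=[]
Op 5: conn=-7 S1=13 S2=31 S3=49 blocked=[1, 2, 3]
Op 6: conn=-26 S1=13 S2=12 S3=49 blocked=[1, 2, 3]
Op 7: conn=-35 S1=4 S2=12 S3=49 blocked=[1, 2, 3]
Op 8: conn=-43 S1=4 S2=4 S3=49 blocked=[1, 2, 3]
Op 9: conn=-59 S1=4 S2=-12 S3=49 blocked=[1, 2, 3]
Op 10: conn=-59 S1=4 S2=-12 S3=67 blocked=[1, 2, 3]
Op 11: conn=-76 S1=4 S2=-29 S3=67 blocked=[1, 2, 3]
Op 12: conn=-76 S1=4 S2=-14 S3=67 blocked=[1, 2, 3]
Op 13: conn=-81 S1=4 S2=-19 S3=67 blocked=[1, 2, 3]
Op 14: conn=-101 S1=-16 S2=-19 S3=67 blocked=[1, 2, 3]

Answer: -101 -16 -19 67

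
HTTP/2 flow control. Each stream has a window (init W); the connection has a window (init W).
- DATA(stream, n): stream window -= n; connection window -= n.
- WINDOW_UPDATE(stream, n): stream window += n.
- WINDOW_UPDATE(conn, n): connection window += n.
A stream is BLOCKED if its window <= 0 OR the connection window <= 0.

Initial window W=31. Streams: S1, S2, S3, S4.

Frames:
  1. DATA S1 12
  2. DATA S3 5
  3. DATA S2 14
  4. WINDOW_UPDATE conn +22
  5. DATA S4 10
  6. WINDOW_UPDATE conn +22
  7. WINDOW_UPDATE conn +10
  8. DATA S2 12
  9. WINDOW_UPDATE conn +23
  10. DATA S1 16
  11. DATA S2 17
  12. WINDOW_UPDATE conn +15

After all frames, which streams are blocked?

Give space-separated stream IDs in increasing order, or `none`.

Answer: S2

Derivation:
Op 1: conn=19 S1=19 S2=31 S3=31 S4=31 blocked=[]
Op 2: conn=14 S1=19 S2=31 S3=26 S4=31 blocked=[]
Op 3: conn=0 S1=19 S2=17 S3=26 S4=31 blocked=[1, 2, 3, 4]
Op 4: conn=22 S1=19 S2=17 S3=26 S4=31 blocked=[]
Op 5: conn=12 S1=19 S2=17 S3=26 S4=21 blocked=[]
Op 6: conn=34 S1=19 S2=17 S3=26 S4=21 blocked=[]
Op 7: conn=44 S1=19 S2=17 S3=26 S4=21 blocked=[]
Op 8: conn=32 S1=19 S2=5 S3=26 S4=21 blocked=[]
Op 9: conn=55 S1=19 S2=5 S3=26 S4=21 blocked=[]
Op 10: conn=39 S1=3 S2=5 S3=26 S4=21 blocked=[]
Op 11: conn=22 S1=3 S2=-12 S3=26 S4=21 blocked=[2]
Op 12: conn=37 S1=3 S2=-12 S3=26 S4=21 blocked=[2]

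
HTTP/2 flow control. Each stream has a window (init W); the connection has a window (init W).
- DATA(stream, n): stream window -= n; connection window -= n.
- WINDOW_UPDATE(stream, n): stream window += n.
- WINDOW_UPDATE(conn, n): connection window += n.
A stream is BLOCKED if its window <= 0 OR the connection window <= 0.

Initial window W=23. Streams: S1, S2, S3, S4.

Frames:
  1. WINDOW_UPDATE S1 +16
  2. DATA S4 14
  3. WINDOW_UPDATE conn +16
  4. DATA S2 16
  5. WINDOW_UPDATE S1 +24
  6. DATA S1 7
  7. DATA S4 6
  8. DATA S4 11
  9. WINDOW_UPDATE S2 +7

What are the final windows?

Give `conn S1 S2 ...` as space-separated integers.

Answer: -15 56 14 23 -8

Derivation:
Op 1: conn=23 S1=39 S2=23 S3=23 S4=23 blocked=[]
Op 2: conn=9 S1=39 S2=23 S3=23 S4=9 blocked=[]
Op 3: conn=25 S1=39 S2=23 S3=23 S4=9 blocked=[]
Op 4: conn=9 S1=39 S2=7 S3=23 S4=9 blocked=[]
Op 5: conn=9 S1=63 S2=7 S3=23 S4=9 blocked=[]
Op 6: conn=2 S1=56 S2=7 S3=23 S4=9 blocked=[]
Op 7: conn=-4 S1=56 S2=7 S3=23 S4=3 blocked=[1, 2, 3, 4]
Op 8: conn=-15 S1=56 S2=7 S3=23 S4=-8 blocked=[1, 2, 3, 4]
Op 9: conn=-15 S1=56 S2=14 S3=23 S4=-8 blocked=[1, 2, 3, 4]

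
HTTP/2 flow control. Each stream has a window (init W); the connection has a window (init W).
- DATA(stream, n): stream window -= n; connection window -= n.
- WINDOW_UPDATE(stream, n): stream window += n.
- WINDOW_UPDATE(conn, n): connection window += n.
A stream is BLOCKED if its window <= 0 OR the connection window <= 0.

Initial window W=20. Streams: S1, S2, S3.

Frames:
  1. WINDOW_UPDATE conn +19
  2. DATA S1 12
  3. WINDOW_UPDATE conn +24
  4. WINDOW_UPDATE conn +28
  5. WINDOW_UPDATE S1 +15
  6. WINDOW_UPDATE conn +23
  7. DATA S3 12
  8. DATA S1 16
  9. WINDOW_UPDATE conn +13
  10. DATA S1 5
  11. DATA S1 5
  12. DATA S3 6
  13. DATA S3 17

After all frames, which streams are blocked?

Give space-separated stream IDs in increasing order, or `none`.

Op 1: conn=39 S1=20 S2=20 S3=20 blocked=[]
Op 2: conn=27 S1=8 S2=20 S3=20 blocked=[]
Op 3: conn=51 S1=8 S2=20 S3=20 blocked=[]
Op 4: conn=79 S1=8 S2=20 S3=20 blocked=[]
Op 5: conn=79 S1=23 S2=20 S3=20 blocked=[]
Op 6: conn=102 S1=23 S2=20 S3=20 blocked=[]
Op 7: conn=90 S1=23 S2=20 S3=8 blocked=[]
Op 8: conn=74 S1=7 S2=20 S3=8 blocked=[]
Op 9: conn=87 S1=7 S2=20 S3=8 blocked=[]
Op 10: conn=82 S1=2 S2=20 S3=8 blocked=[]
Op 11: conn=77 S1=-3 S2=20 S3=8 blocked=[1]
Op 12: conn=71 S1=-3 S2=20 S3=2 blocked=[1]
Op 13: conn=54 S1=-3 S2=20 S3=-15 blocked=[1, 3]

Answer: S1 S3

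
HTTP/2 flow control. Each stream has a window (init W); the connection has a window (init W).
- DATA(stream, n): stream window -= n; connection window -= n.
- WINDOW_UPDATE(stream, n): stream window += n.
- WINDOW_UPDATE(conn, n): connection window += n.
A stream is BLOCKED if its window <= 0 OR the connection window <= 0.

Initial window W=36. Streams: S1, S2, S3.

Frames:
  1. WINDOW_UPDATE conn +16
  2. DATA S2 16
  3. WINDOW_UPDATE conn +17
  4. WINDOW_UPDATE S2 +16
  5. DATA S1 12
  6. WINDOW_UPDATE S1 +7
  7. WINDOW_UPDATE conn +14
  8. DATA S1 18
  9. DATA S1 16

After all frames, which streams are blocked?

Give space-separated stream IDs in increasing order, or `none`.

Answer: S1

Derivation:
Op 1: conn=52 S1=36 S2=36 S3=36 blocked=[]
Op 2: conn=36 S1=36 S2=20 S3=36 blocked=[]
Op 3: conn=53 S1=36 S2=20 S3=36 blocked=[]
Op 4: conn=53 S1=36 S2=36 S3=36 blocked=[]
Op 5: conn=41 S1=24 S2=36 S3=36 blocked=[]
Op 6: conn=41 S1=31 S2=36 S3=36 blocked=[]
Op 7: conn=55 S1=31 S2=36 S3=36 blocked=[]
Op 8: conn=37 S1=13 S2=36 S3=36 blocked=[]
Op 9: conn=21 S1=-3 S2=36 S3=36 blocked=[1]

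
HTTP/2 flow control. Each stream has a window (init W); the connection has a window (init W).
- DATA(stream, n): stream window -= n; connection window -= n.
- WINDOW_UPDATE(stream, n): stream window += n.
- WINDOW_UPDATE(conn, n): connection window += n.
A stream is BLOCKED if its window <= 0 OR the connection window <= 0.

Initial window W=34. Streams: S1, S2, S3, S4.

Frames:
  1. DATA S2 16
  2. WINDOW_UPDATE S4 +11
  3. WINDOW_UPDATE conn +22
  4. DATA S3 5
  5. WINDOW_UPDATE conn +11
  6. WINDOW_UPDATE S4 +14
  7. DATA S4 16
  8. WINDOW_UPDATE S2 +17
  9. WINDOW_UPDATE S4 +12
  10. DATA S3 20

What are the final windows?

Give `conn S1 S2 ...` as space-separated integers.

Answer: 10 34 35 9 55

Derivation:
Op 1: conn=18 S1=34 S2=18 S3=34 S4=34 blocked=[]
Op 2: conn=18 S1=34 S2=18 S3=34 S4=45 blocked=[]
Op 3: conn=40 S1=34 S2=18 S3=34 S4=45 blocked=[]
Op 4: conn=35 S1=34 S2=18 S3=29 S4=45 blocked=[]
Op 5: conn=46 S1=34 S2=18 S3=29 S4=45 blocked=[]
Op 6: conn=46 S1=34 S2=18 S3=29 S4=59 blocked=[]
Op 7: conn=30 S1=34 S2=18 S3=29 S4=43 blocked=[]
Op 8: conn=30 S1=34 S2=35 S3=29 S4=43 blocked=[]
Op 9: conn=30 S1=34 S2=35 S3=29 S4=55 blocked=[]
Op 10: conn=10 S1=34 S2=35 S3=9 S4=55 blocked=[]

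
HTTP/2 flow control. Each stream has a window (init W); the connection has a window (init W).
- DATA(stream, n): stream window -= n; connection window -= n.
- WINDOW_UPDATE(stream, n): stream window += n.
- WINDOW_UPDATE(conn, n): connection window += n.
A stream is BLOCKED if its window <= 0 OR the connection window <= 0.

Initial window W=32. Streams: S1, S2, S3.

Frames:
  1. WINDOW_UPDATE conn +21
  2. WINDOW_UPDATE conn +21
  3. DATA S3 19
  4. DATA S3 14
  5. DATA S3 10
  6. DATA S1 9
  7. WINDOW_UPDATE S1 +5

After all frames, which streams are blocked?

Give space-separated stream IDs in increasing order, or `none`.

Answer: S3

Derivation:
Op 1: conn=53 S1=32 S2=32 S3=32 blocked=[]
Op 2: conn=74 S1=32 S2=32 S3=32 blocked=[]
Op 3: conn=55 S1=32 S2=32 S3=13 blocked=[]
Op 4: conn=41 S1=32 S2=32 S3=-1 blocked=[3]
Op 5: conn=31 S1=32 S2=32 S3=-11 blocked=[3]
Op 6: conn=22 S1=23 S2=32 S3=-11 blocked=[3]
Op 7: conn=22 S1=28 S2=32 S3=-11 blocked=[3]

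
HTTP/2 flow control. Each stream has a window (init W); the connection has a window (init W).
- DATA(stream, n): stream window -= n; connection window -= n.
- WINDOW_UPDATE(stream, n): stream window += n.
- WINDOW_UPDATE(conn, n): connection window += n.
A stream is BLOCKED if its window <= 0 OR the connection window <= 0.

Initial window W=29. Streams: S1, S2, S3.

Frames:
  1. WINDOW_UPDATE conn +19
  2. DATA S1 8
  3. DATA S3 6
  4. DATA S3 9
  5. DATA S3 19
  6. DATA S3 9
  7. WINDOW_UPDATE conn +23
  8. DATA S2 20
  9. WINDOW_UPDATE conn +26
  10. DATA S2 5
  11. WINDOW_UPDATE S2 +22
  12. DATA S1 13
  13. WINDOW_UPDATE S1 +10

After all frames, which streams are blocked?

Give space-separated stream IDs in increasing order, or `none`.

Answer: S3

Derivation:
Op 1: conn=48 S1=29 S2=29 S3=29 blocked=[]
Op 2: conn=40 S1=21 S2=29 S3=29 blocked=[]
Op 3: conn=34 S1=21 S2=29 S3=23 blocked=[]
Op 4: conn=25 S1=21 S2=29 S3=14 blocked=[]
Op 5: conn=6 S1=21 S2=29 S3=-5 blocked=[3]
Op 6: conn=-3 S1=21 S2=29 S3=-14 blocked=[1, 2, 3]
Op 7: conn=20 S1=21 S2=29 S3=-14 blocked=[3]
Op 8: conn=0 S1=21 S2=9 S3=-14 blocked=[1, 2, 3]
Op 9: conn=26 S1=21 S2=9 S3=-14 blocked=[3]
Op 10: conn=21 S1=21 S2=4 S3=-14 blocked=[3]
Op 11: conn=21 S1=21 S2=26 S3=-14 blocked=[3]
Op 12: conn=8 S1=8 S2=26 S3=-14 blocked=[3]
Op 13: conn=8 S1=18 S2=26 S3=-14 blocked=[3]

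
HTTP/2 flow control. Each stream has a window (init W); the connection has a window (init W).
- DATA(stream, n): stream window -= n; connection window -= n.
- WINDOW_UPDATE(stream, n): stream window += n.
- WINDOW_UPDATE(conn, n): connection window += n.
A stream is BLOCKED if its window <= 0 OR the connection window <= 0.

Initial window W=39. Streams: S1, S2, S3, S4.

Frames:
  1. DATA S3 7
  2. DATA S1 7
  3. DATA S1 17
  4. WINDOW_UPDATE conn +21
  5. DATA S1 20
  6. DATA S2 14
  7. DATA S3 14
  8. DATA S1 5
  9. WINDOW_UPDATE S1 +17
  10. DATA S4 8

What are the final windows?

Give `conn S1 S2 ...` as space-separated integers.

Answer: -32 7 25 18 31

Derivation:
Op 1: conn=32 S1=39 S2=39 S3=32 S4=39 blocked=[]
Op 2: conn=25 S1=32 S2=39 S3=32 S4=39 blocked=[]
Op 3: conn=8 S1=15 S2=39 S3=32 S4=39 blocked=[]
Op 4: conn=29 S1=15 S2=39 S3=32 S4=39 blocked=[]
Op 5: conn=9 S1=-5 S2=39 S3=32 S4=39 blocked=[1]
Op 6: conn=-5 S1=-5 S2=25 S3=32 S4=39 blocked=[1, 2, 3, 4]
Op 7: conn=-19 S1=-5 S2=25 S3=18 S4=39 blocked=[1, 2, 3, 4]
Op 8: conn=-24 S1=-10 S2=25 S3=18 S4=39 blocked=[1, 2, 3, 4]
Op 9: conn=-24 S1=7 S2=25 S3=18 S4=39 blocked=[1, 2, 3, 4]
Op 10: conn=-32 S1=7 S2=25 S3=18 S4=31 blocked=[1, 2, 3, 4]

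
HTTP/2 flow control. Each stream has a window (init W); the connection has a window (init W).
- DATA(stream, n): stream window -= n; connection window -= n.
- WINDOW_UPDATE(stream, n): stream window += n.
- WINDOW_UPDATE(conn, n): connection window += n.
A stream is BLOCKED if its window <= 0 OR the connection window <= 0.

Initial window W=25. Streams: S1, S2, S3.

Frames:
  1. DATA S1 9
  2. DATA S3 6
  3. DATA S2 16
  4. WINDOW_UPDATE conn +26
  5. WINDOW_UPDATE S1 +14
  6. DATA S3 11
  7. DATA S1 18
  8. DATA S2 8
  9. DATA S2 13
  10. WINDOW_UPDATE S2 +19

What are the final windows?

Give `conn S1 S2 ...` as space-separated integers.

Answer: -30 12 7 8

Derivation:
Op 1: conn=16 S1=16 S2=25 S3=25 blocked=[]
Op 2: conn=10 S1=16 S2=25 S3=19 blocked=[]
Op 3: conn=-6 S1=16 S2=9 S3=19 blocked=[1, 2, 3]
Op 4: conn=20 S1=16 S2=9 S3=19 blocked=[]
Op 5: conn=20 S1=30 S2=9 S3=19 blocked=[]
Op 6: conn=9 S1=30 S2=9 S3=8 blocked=[]
Op 7: conn=-9 S1=12 S2=9 S3=8 blocked=[1, 2, 3]
Op 8: conn=-17 S1=12 S2=1 S3=8 blocked=[1, 2, 3]
Op 9: conn=-30 S1=12 S2=-12 S3=8 blocked=[1, 2, 3]
Op 10: conn=-30 S1=12 S2=7 S3=8 blocked=[1, 2, 3]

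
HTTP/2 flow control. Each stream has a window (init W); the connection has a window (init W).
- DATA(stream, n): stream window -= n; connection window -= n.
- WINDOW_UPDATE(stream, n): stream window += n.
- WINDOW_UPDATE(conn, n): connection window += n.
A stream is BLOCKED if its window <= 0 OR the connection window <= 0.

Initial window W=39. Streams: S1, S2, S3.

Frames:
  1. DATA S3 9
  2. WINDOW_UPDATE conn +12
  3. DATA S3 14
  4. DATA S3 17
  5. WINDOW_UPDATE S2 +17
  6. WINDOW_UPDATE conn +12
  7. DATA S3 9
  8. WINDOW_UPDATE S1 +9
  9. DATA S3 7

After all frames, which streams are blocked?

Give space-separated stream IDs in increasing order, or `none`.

Op 1: conn=30 S1=39 S2=39 S3=30 blocked=[]
Op 2: conn=42 S1=39 S2=39 S3=30 blocked=[]
Op 3: conn=28 S1=39 S2=39 S3=16 blocked=[]
Op 4: conn=11 S1=39 S2=39 S3=-1 blocked=[3]
Op 5: conn=11 S1=39 S2=56 S3=-1 blocked=[3]
Op 6: conn=23 S1=39 S2=56 S3=-1 blocked=[3]
Op 7: conn=14 S1=39 S2=56 S3=-10 blocked=[3]
Op 8: conn=14 S1=48 S2=56 S3=-10 blocked=[3]
Op 9: conn=7 S1=48 S2=56 S3=-17 blocked=[3]

Answer: S3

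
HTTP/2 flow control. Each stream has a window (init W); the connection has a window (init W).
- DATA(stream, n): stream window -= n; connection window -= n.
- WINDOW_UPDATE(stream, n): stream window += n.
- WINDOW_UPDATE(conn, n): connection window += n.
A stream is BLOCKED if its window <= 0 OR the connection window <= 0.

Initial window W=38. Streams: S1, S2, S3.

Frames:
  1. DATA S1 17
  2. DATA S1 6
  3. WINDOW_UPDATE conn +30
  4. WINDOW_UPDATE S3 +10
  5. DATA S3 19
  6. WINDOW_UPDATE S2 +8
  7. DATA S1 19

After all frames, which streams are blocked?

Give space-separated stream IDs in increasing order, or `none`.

Op 1: conn=21 S1=21 S2=38 S3=38 blocked=[]
Op 2: conn=15 S1=15 S2=38 S3=38 blocked=[]
Op 3: conn=45 S1=15 S2=38 S3=38 blocked=[]
Op 4: conn=45 S1=15 S2=38 S3=48 blocked=[]
Op 5: conn=26 S1=15 S2=38 S3=29 blocked=[]
Op 6: conn=26 S1=15 S2=46 S3=29 blocked=[]
Op 7: conn=7 S1=-4 S2=46 S3=29 blocked=[1]

Answer: S1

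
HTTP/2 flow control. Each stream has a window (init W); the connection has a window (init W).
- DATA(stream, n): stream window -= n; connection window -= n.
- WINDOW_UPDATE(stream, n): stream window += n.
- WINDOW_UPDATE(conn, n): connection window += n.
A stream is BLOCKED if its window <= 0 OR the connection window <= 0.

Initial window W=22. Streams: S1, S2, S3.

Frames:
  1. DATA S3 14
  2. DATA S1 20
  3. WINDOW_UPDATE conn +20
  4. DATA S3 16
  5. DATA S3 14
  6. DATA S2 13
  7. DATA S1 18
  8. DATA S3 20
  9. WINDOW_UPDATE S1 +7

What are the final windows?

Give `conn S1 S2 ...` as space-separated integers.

Op 1: conn=8 S1=22 S2=22 S3=8 blocked=[]
Op 2: conn=-12 S1=2 S2=22 S3=8 blocked=[1, 2, 3]
Op 3: conn=8 S1=2 S2=22 S3=8 blocked=[]
Op 4: conn=-8 S1=2 S2=22 S3=-8 blocked=[1, 2, 3]
Op 5: conn=-22 S1=2 S2=22 S3=-22 blocked=[1, 2, 3]
Op 6: conn=-35 S1=2 S2=9 S3=-22 blocked=[1, 2, 3]
Op 7: conn=-53 S1=-16 S2=9 S3=-22 blocked=[1, 2, 3]
Op 8: conn=-73 S1=-16 S2=9 S3=-42 blocked=[1, 2, 3]
Op 9: conn=-73 S1=-9 S2=9 S3=-42 blocked=[1, 2, 3]

Answer: -73 -9 9 -42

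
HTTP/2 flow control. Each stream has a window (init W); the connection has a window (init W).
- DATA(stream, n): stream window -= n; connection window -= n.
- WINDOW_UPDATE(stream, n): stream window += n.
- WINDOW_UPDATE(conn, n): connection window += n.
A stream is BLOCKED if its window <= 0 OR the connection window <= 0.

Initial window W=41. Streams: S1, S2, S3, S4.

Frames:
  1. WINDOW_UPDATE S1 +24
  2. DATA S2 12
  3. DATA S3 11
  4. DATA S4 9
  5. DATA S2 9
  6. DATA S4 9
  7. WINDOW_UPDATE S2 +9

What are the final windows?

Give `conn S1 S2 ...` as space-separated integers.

Answer: -9 65 29 30 23

Derivation:
Op 1: conn=41 S1=65 S2=41 S3=41 S4=41 blocked=[]
Op 2: conn=29 S1=65 S2=29 S3=41 S4=41 blocked=[]
Op 3: conn=18 S1=65 S2=29 S3=30 S4=41 blocked=[]
Op 4: conn=9 S1=65 S2=29 S3=30 S4=32 blocked=[]
Op 5: conn=0 S1=65 S2=20 S3=30 S4=32 blocked=[1, 2, 3, 4]
Op 6: conn=-9 S1=65 S2=20 S3=30 S4=23 blocked=[1, 2, 3, 4]
Op 7: conn=-9 S1=65 S2=29 S3=30 S4=23 blocked=[1, 2, 3, 4]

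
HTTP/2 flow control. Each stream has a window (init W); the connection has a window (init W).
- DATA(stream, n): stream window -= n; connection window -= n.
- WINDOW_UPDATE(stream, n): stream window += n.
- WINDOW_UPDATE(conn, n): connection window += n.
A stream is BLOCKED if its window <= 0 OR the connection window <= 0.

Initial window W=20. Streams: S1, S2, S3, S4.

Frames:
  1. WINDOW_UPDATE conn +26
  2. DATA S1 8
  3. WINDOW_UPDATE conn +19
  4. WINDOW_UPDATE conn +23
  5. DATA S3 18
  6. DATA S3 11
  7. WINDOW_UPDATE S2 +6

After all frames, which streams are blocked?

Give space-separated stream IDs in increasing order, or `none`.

Answer: S3

Derivation:
Op 1: conn=46 S1=20 S2=20 S3=20 S4=20 blocked=[]
Op 2: conn=38 S1=12 S2=20 S3=20 S4=20 blocked=[]
Op 3: conn=57 S1=12 S2=20 S3=20 S4=20 blocked=[]
Op 4: conn=80 S1=12 S2=20 S3=20 S4=20 blocked=[]
Op 5: conn=62 S1=12 S2=20 S3=2 S4=20 blocked=[]
Op 6: conn=51 S1=12 S2=20 S3=-9 S4=20 blocked=[3]
Op 7: conn=51 S1=12 S2=26 S3=-9 S4=20 blocked=[3]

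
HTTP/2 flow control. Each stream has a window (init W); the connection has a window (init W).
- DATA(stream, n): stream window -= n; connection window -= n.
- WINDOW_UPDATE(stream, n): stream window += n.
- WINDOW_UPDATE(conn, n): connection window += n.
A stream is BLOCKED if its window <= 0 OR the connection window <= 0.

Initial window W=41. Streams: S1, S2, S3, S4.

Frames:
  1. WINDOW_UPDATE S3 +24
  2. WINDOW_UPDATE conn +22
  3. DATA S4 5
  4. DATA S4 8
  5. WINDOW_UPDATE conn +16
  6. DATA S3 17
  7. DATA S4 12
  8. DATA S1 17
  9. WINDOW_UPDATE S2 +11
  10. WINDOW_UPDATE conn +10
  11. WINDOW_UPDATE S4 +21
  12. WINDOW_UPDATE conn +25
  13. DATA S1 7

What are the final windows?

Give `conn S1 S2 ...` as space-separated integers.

Op 1: conn=41 S1=41 S2=41 S3=65 S4=41 blocked=[]
Op 2: conn=63 S1=41 S2=41 S3=65 S4=41 blocked=[]
Op 3: conn=58 S1=41 S2=41 S3=65 S4=36 blocked=[]
Op 4: conn=50 S1=41 S2=41 S3=65 S4=28 blocked=[]
Op 5: conn=66 S1=41 S2=41 S3=65 S4=28 blocked=[]
Op 6: conn=49 S1=41 S2=41 S3=48 S4=28 blocked=[]
Op 7: conn=37 S1=41 S2=41 S3=48 S4=16 blocked=[]
Op 8: conn=20 S1=24 S2=41 S3=48 S4=16 blocked=[]
Op 9: conn=20 S1=24 S2=52 S3=48 S4=16 blocked=[]
Op 10: conn=30 S1=24 S2=52 S3=48 S4=16 blocked=[]
Op 11: conn=30 S1=24 S2=52 S3=48 S4=37 blocked=[]
Op 12: conn=55 S1=24 S2=52 S3=48 S4=37 blocked=[]
Op 13: conn=48 S1=17 S2=52 S3=48 S4=37 blocked=[]

Answer: 48 17 52 48 37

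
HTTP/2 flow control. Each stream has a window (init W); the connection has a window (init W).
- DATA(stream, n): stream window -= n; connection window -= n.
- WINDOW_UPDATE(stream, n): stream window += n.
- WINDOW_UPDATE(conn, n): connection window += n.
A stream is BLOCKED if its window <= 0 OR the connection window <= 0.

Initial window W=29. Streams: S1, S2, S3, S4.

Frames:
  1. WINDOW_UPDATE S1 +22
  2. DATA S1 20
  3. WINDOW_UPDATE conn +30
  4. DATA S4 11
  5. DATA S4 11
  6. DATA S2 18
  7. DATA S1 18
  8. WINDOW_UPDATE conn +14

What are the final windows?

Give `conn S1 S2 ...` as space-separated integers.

Answer: -5 13 11 29 7

Derivation:
Op 1: conn=29 S1=51 S2=29 S3=29 S4=29 blocked=[]
Op 2: conn=9 S1=31 S2=29 S3=29 S4=29 blocked=[]
Op 3: conn=39 S1=31 S2=29 S3=29 S4=29 blocked=[]
Op 4: conn=28 S1=31 S2=29 S3=29 S4=18 blocked=[]
Op 5: conn=17 S1=31 S2=29 S3=29 S4=7 blocked=[]
Op 6: conn=-1 S1=31 S2=11 S3=29 S4=7 blocked=[1, 2, 3, 4]
Op 7: conn=-19 S1=13 S2=11 S3=29 S4=7 blocked=[1, 2, 3, 4]
Op 8: conn=-5 S1=13 S2=11 S3=29 S4=7 blocked=[1, 2, 3, 4]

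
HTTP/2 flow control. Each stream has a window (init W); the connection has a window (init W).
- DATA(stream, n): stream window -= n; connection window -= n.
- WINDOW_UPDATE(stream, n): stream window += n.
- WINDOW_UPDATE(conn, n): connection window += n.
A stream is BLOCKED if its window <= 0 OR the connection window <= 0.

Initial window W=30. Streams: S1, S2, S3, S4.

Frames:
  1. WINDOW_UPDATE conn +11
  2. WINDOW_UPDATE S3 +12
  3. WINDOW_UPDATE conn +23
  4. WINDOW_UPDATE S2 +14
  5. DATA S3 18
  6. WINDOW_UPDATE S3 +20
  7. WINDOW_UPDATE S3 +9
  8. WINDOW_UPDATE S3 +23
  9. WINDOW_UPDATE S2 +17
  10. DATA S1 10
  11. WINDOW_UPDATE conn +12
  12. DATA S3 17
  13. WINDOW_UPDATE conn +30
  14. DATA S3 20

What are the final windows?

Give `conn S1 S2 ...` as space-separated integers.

Op 1: conn=41 S1=30 S2=30 S3=30 S4=30 blocked=[]
Op 2: conn=41 S1=30 S2=30 S3=42 S4=30 blocked=[]
Op 3: conn=64 S1=30 S2=30 S3=42 S4=30 blocked=[]
Op 4: conn=64 S1=30 S2=44 S3=42 S4=30 blocked=[]
Op 5: conn=46 S1=30 S2=44 S3=24 S4=30 blocked=[]
Op 6: conn=46 S1=30 S2=44 S3=44 S4=30 blocked=[]
Op 7: conn=46 S1=30 S2=44 S3=53 S4=30 blocked=[]
Op 8: conn=46 S1=30 S2=44 S3=76 S4=30 blocked=[]
Op 9: conn=46 S1=30 S2=61 S3=76 S4=30 blocked=[]
Op 10: conn=36 S1=20 S2=61 S3=76 S4=30 blocked=[]
Op 11: conn=48 S1=20 S2=61 S3=76 S4=30 blocked=[]
Op 12: conn=31 S1=20 S2=61 S3=59 S4=30 blocked=[]
Op 13: conn=61 S1=20 S2=61 S3=59 S4=30 blocked=[]
Op 14: conn=41 S1=20 S2=61 S3=39 S4=30 blocked=[]

Answer: 41 20 61 39 30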